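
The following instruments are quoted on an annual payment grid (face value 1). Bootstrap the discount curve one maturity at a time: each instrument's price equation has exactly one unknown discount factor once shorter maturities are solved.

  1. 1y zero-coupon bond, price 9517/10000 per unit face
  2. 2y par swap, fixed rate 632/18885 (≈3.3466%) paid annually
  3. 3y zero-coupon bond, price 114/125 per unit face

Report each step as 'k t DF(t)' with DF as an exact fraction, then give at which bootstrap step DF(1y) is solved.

1 1 9517/10000
2 2 1171/1250
3 3 114/125
DF(1y) is solved at step 1

step 1 [1y] zero: DF = P = 9517/10000 ≈ 0.951700
step 2 [2y] swap r/1=632/18885: DF=(1 − 632/18885·(0.951700))/(1+632/18885) = 1171/1250 ≈ 0.936800
step 3 [3y] zero: DF = P = 114/125 ≈ 0.912000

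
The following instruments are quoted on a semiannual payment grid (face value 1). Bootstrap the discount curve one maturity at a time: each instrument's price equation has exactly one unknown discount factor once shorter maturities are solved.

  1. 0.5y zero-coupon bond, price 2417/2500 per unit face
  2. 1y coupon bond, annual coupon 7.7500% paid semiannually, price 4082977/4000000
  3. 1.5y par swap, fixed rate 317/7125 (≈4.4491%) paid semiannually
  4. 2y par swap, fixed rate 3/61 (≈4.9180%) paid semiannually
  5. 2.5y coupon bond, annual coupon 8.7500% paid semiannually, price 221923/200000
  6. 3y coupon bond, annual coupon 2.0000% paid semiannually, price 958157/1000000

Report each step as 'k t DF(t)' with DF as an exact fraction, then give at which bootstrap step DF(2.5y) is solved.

1 1/2 2417/2500
2 1 4733/5000
3 3/2 4683/5000
4 2 2269/2500
5 5/2 566/625
6 3 361/400
DF(2.5y) is solved at step 5

step 1 [0.5y] zero: DF = P = 2417/2500 ≈ 0.966800
step 2 [1y] bond c/2=31/800: DF=(4082977/4000000 − 31/800·(0.966800))/(1+31/800) = 4733/5000 ≈ 0.946600
step 3 [1.5y] swap r/2=317/14250: DF=(1 − 317/14250·(0.966800+0.946600))/(1+317/14250) = 4683/5000 ≈ 0.936600
step 4 [2y] swap r/2=3/122: DF=(1 − 3/122·(0.966800+0.946600+0.936600))/(1+3/122) = 2269/2500 ≈ 0.907600
step 5 [2.5y] bond c/2=7/160: DF=(221923/200000 − 7/160·(0.966800+0.946600+0.936600+0.907600))/(1+7/160) = 566/625 ≈ 0.905600
step 6 [3y] bond c/2=1/100: DF=(958157/1000000 − 1/100·(0.966800+0.946600+0.936600+0.907600+0.905600))/(1+1/100) = 361/400 ≈ 0.902500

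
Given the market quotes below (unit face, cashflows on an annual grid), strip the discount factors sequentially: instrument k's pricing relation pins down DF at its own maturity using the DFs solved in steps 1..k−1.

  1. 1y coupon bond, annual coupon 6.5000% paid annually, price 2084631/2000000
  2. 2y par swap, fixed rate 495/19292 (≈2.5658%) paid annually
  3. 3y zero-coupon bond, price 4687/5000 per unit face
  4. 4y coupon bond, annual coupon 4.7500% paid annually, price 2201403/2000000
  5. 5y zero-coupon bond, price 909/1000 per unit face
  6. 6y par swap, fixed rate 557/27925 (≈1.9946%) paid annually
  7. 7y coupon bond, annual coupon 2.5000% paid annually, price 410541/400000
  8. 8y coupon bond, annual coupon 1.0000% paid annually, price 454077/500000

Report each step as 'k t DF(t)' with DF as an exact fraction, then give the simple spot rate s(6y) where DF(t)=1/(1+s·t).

step 1 [1y] bond c/1=13/200: DF=(2084631/2000000 − 13/200·(0))/(1+13/200) = 9787/10000 ≈ 0.978700
step 2 [2y] swap r/1=495/19292: DF=(1 − 495/19292·(0.978700))/(1+495/19292) = 1901/2000 ≈ 0.950500
step 3 [3y] zero: DF = P = 4687/5000 ≈ 0.937400
step 4 [4y] bond c/1=19/400: DF=(2201403/2000000 − 19/400·(0.978700+0.950500+0.937400))/(1+19/400) = 1151/1250 ≈ 0.920800
step 5 [5y] zero: DF = P = 909/1000 ≈ 0.909000
step 6 [6y] swap r/1=557/27925: DF=(1 − 557/27925·(0.978700+0.950500+0.937400+0.920800+0.909000))/(1+557/27925) = 4443/5000 ≈ 0.888600
step 7 [7y] bond c/1=1/40: DF=(410541/400000 − 1/40·(0.978700+0.950500+0.937400+0.920800+0.909000+0.888600))/(1+1/40) = 8651/10000 ≈ 0.865100
step 8 [8y] bond c/1=1/100: DF=(454077/500000 − 1/100·(0.978700+0.950500+0.937400+0.920800+0.909000+0.888600+0.865100))/(1+1/100) = 8353/10000 ≈ 0.835300

1 1 9787/10000
2 2 1901/2000
3 3 4687/5000
4 4 1151/1250
5 5 909/1000
6 6 4443/5000
7 7 8651/10000
8 8 8353/10000
s(6y) = (1/(4443/5000) − 1)/(6) = 557/26658 ≈ 2.0894%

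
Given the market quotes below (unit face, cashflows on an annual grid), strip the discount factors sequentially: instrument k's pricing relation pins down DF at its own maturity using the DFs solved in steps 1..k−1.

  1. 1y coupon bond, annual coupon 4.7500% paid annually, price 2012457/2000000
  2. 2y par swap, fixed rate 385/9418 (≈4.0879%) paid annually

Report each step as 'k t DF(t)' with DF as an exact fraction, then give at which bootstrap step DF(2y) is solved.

1 1 4803/5000
2 2 923/1000
DF(2y) is solved at step 2

step 1 [1y] bond c/1=19/400: DF=(2012457/2000000 − 19/400·(0))/(1+19/400) = 4803/5000 ≈ 0.960600
step 2 [2y] swap r/1=385/9418: DF=(1 − 385/9418·(0.960600))/(1+385/9418) = 923/1000 ≈ 0.923000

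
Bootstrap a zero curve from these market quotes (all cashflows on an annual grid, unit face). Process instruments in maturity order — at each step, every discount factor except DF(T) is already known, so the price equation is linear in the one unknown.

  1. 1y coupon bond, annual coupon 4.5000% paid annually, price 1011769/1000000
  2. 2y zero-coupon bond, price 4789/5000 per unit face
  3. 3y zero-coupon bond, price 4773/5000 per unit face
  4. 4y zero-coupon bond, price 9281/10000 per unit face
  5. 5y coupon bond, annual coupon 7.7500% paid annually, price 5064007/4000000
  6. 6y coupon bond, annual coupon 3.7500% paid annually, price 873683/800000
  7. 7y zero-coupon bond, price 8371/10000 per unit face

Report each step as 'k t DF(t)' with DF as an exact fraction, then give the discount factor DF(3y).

1 1 4841/5000
2 2 4789/5000
3 3 4773/5000
4 4 9281/10000
5 5 901/1000
6 6 1103/1250
7 7 8371/10000
DF(3y) = 4773/5000 ≈ 0.954600

step 1 [1y] bond c/1=9/200: DF=(1011769/1000000 − 9/200·(0))/(1+9/200) = 4841/5000 ≈ 0.968200
step 2 [2y] zero: DF = P = 4789/5000 ≈ 0.957800
step 3 [3y] zero: DF = P = 4773/5000 ≈ 0.954600
step 4 [4y] zero: DF = P = 9281/10000 ≈ 0.928100
step 5 [5y] bond c/1=31/400: DF=(5064007/4000000 − 31/400·(0.968200+0.957800+0.954600+0.928100))/(1+31/400) = 901/1000 ≈ 0.901000
step 6 [6y] bond c/1=3/80: DF=(873683/800000 − 3/80·(0.968200+0.957800+0.954600+0.928100+0.901000))/(1+3/80) = 1103/1250 ≈ 0.882400
step 7 [7y] zero: DF = P = 8371/10000 ≈ 0.837100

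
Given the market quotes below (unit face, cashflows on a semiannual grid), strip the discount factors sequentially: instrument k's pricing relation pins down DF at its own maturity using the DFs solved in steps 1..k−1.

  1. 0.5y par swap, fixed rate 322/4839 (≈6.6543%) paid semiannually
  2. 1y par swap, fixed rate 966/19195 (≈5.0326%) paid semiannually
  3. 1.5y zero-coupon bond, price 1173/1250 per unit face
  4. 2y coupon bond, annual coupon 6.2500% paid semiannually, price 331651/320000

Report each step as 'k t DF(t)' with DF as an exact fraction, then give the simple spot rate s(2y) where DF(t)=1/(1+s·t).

1 1/2 4839/5000
2 1 9517/10000
3 3/2 1173/1250
4 2 574/625
s(2y) = (1/(574/625) − 1)/(2) = 51/1148 ≈ 4.4425%

step 1 [0.5y] swap r/2=161/4839: DF=(1 − 161/4839·(0))/(1+161/4839) = 4839/5000 ≈ 0.967800
step 2 [1y] swap r/2=483/19195: DF=(1 − 483/19195·(0.967800))/(1+483/19195) = 9517/10000 ≈ 0.951700
step 3 [1.5y] zero: DF = P = 1173/1250 ≈ 0.938400
step 4 [2y] bond c/2=1/32: DF=(331651/320000 − 1/32·(0.967800+0.951700+0.938400))/(1+1/32) = 574/625 ≈ 0.918400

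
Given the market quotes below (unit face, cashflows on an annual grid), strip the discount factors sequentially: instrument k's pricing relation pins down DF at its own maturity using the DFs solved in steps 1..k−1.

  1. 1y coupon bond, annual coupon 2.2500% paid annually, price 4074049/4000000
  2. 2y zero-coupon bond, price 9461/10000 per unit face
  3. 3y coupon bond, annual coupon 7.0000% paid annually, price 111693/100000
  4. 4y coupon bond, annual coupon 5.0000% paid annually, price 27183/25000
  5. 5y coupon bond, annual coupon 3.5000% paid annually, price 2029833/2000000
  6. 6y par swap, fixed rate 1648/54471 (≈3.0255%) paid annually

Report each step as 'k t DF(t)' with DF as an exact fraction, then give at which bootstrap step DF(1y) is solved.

step 1 [1y] bond c/1=9/400: DF=(4074049/4000000 − 9/400·(0))/(1+9/400) = 9961/10000 ≈ 0.996100
step 2 [2y] zero: DF = P = 9461/10000 ≈ 0.946100
step 3 [3y] bond c/1=7/100: DF=(111693/100000 − 7/100·(0.996100+0.946100))/(1+7/100) = 573/625 ≈ 0.916800
step 4 [4y] bond c/1=1/20: DF=(27183/25000 − 1/20·(0.996100+0.946100+0.916800))/(1+1/20) = 4497/5000 ≈ 0.899400
step 5 [5y] bond c/1=7/200: DF=(2029833/2000000 − 7/200·(0.996100+0.946100+0.916800+0.899400))/(1+7/200) = 1707/2000 ≈ 0.853500
step 6 [6y] swap r/1=1648/54471: DF=(1 − 1648/54471·(0.996100+0.946100+0.916800+0.899400+0.853500))/(1+1648/54471) = 522/625 ≈ 0.835200

1 1 9961/10000
2 2 9461/10000
3 3 573/625
4 4 4497/5000
5 5 1707/2000
6 6 522/625
DF(1y) is solved at step 1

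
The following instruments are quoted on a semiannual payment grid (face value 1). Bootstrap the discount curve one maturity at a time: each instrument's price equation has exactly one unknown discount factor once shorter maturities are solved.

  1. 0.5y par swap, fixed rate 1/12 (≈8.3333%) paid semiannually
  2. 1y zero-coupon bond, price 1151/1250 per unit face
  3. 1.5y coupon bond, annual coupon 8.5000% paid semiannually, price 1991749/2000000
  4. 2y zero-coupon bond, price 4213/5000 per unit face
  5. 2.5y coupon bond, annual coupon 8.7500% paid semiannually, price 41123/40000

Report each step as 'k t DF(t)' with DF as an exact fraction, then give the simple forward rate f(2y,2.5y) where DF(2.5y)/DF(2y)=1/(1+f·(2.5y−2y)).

step 1 [0.5y] swap r/2=1/24: DF=(1 − 1/24·(0))/(1+1/24) = 24/25 ≈ 0.960000
step 2 [1y] zero: DF = P = 1151/1250 ≈ 0.920800
step 3 [1.5y] bond c/2=17/400: DF=(1991749/2000000 − 17/400·(0.960000+0.920800))/(1+17/400) = 4393/5000 ≈ 0.878600
step 4 [2y] zero: DF = P = 4213/5000 ≈ 0.842600
step 5 [2.5y] bond c/2=7/160: DF=(41123/40000 − 7/160·(0.960000+0.920800+0.878600+0.842600))/(1+7/160) = 417/500 ≈ 0.834000

1 1/2 24/25
2 1 1151/1250
3 3/2 4393/5000
4 2 4213/5000
5 5/2 417/500
f(2y,2.5y) = ((4213/5000)/(417/500) − 1)/(1/2) = 43/2085 ≈ 2.0624%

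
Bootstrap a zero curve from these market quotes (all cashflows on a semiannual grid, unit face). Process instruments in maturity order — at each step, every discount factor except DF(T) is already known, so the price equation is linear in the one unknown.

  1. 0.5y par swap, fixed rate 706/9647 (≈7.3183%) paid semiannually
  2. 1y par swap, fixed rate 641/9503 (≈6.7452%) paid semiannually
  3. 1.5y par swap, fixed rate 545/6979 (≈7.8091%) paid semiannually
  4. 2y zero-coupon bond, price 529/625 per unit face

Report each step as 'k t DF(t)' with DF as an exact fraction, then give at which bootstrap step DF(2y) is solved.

step 1 [0.5y] swap r/2=353/9647: DF=(1 − 353/9647·(0))/(1+353/9647) = 9647/10000 ≈ 0.964700
step 2 [1y] swap r/2=641/19006: DF=(1 − 641/19006·(0.964700))/(1+641/19006) = 9359/10000 ≈ 0.935900
step 3 [1.5y] swap r/2=545/13958: DF=(1 − 545/13958·(0.964700+0.935900))/(1+545/13958) = 891/1000 ≈ 0.891000
step 4 [2y] zero: DF = P = 529/625 ≈ 0.846400

1 1/2 9647/10000
2 1 9359/10000
3 3/2 891/1000
4 2 529/625
DF(2y) is solved at step 4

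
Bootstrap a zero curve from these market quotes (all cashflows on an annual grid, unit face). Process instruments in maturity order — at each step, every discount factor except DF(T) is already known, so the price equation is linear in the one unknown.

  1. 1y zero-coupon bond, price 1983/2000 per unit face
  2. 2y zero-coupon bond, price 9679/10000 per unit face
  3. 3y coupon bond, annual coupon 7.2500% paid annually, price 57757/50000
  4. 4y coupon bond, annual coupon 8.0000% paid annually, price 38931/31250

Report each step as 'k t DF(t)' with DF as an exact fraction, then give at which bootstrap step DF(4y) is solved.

step 1 [1y] zero: DF = P = 1983/2000 ≈ 0.991500
step 2 [2y] zero: DF = P = 9679/10000 ≈ 0.967900
step 3 [3y] bond c/1=29/400: DF=(57757/50000 − 29/400·(0.991500+0.967900))/(1+29/400) = 4723/5000 ≈ 0.944600
step 4 [4y] bond c/1=2/25: DF=(38931/31250 − 2/25·(0.991500+0.967900+0.944600))/(1+2/25) = 1173/1250 ≈ 0.938400

1 1 1983/2000
2 2 9679/10000
3 3 4723/5000
4 4 1173/1250
DF(4y) is solved at step 4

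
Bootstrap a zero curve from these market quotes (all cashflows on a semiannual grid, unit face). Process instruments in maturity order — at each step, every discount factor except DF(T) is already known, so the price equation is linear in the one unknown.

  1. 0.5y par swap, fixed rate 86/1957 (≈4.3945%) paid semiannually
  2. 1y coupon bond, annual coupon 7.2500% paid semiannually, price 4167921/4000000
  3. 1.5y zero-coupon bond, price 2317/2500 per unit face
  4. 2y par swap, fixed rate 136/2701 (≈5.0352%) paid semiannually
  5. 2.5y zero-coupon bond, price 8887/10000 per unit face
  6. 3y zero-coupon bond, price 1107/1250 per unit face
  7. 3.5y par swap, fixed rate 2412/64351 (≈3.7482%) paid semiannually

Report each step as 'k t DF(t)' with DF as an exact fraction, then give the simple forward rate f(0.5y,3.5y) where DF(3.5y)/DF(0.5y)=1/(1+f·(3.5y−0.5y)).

1 1/2 1957/2000
2 1 9713/10000
3 3/2 2317/2500
4 2 1131/1250
5 5/2 8887/10000
6 3 1107/1250
7 7/2 4397/5000
f(0.5y,3.5y) = ((1957/2000)/(4397/5000) − 1)/(3) = 991/26382 ≈ 3.7563%

step 1 [0.5y] swap r/2=43/1957: DF=(1 − 43/1957·(0))/(1+43/1957) = 1957/2000 ≈ 0.978500
step 2 [1y] bond c/2=29/800: DF=(4167921/4000000 − 29/800·(0.978500))/(1+29/800) = 9713/10000 ≈ 0.971300
step 3 [1.5y] zero: DF = P = 2317/2500 ≈ 0.926800
step 4 [2y] swap r/2=68/2701: DF=(1 − 68/2701·(0.978500+0.971300+0.926800))/(1+68/2701) = 1131/1250 ≈ 0.904800
step 5 [2.5y] zero: DF = P = 8887/10000 ≈ 0.888700
step 6 [3y] zero: DF = P = 1107/1250 ≈ 0.885600
step 7 [3.5y] swap r/2=1206/64351: DF=(1 − 1206/64351·(0.978500+0.971300+0.926800+0.904800+0.888700+0.885600))/(1+1206/64351) = 4397/5000 ≈ 0.879400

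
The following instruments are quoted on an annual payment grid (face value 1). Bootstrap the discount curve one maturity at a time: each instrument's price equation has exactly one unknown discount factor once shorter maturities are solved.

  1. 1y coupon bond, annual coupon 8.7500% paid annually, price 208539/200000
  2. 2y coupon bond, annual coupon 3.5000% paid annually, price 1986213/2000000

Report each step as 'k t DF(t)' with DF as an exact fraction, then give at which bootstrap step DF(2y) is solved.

step 1 [1y] bond c/1=7/80: DF=(208539/200000 − 7/80·(0))/(1+7/80) = 2397/2500 ≈ 0.958800
step 2 [2y] bond c/1=7/200: DF=(1986213/2000000 − 7/200·(0.958800))/(1+7/200) = 9271/10000 ≈ 0.927100

1 1 2397/2500
2 2 9271/10000
DF(2y) is solved at step 2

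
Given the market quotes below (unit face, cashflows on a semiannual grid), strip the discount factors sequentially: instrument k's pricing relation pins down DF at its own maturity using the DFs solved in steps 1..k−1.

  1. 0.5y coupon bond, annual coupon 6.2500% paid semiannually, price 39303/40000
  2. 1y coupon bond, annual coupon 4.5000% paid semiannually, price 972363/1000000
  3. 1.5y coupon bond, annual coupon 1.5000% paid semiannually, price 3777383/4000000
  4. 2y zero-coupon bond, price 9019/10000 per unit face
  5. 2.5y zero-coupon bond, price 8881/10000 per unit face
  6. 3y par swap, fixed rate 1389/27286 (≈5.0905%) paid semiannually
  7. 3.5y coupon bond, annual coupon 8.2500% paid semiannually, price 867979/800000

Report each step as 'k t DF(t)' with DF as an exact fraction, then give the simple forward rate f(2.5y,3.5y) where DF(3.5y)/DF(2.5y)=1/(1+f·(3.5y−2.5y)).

1 1/2 1191/1250
2 1 93/100
3 3/2 9233/10000
4 2 9019/10000
5 5/2 8881/10000
6 3 8611/10000
7 7/2 4129/5000
f(2.5y,3.5y) = ((8881/10000)/(4129/5000) − 1)/(1) = 623/8258 ≈ 7.5442%

step 1 [0.5y] bond c/2=1/32: DF=(39303/40000 − 1/32·(0))/(1+1/32) = 1191/1250 ≈ 0.952800
step 2 [1y] bond c/2=9/400: DF=(972363/1000000 − 9/400·(0.952800))/(1+9/400) = 93/100 ≈ 0.930000
step 3 [1.5y] bond c/2=3/400: DF=(3777383/4000000 − 3/400·(0.952800+0.930000))/(1+3/400) = 9233/10000 ≈ 0.923300
step 4 [2y] zero: DF = P = 9019/10000 ≈ 0.901900
step 5 [2.5y] zero: DF = P = 8881/10000 ≈ 0.888100
step 6 [3y] swap r/2=1389/54572: DF=(1 − 1389/54572·(0.952800+0.930000+0.923300+0.901900+0.888100))/(1+1389/54572) = 8611/10000 ≈ 0.861100
step 7 [3.5y] bond c/2=33/800: DF=(867979/800000 − 33/800·(0.952800+0.930000+0.923300+0.901900+0.888100+0.861100))/(1+33/800) = 4129/5000 ≈ 0.825800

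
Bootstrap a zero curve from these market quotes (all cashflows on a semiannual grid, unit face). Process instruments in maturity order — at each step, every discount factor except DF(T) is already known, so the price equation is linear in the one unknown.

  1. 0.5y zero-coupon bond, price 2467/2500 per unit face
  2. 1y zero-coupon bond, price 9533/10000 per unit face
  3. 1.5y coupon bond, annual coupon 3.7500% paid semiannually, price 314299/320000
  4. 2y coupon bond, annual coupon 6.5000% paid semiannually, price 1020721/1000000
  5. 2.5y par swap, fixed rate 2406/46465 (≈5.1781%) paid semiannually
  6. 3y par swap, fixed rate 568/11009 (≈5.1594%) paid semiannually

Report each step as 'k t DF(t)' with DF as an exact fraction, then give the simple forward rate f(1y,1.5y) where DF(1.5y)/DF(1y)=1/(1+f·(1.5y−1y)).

step 1 [0.5y] zero: DF = P = 2467/2500 ≈ 0.986800
step 2 [1y] zero: DF = P = 9533/10000 ≈ 0.953300
step 3 [1.5y] bond c/2=3/160: DF=(314299/320000 − 3/160·(0.986800+0.953300))/(1+3/160) = 2321/2500 ≈ 0.928400
step 4 [2y] bond c/2=13/400: DF=(1020721/1000000 − 13/400·(0.986800+0.953300+0.928400))/(1+13/400) = 8983/10000 ≈ 0.898300
step 5 [2.5y] swap r/2=1203/46465: DF=(1 − 1203/46465·(0.986800+0.953300+0.928400+0.898300))/(1+1203/46465) = 8797/10000 ≈ 0.879700
step 6 [3y] swap r/2=284/11009: DF=(1 − 284/11009·(0.986800+0.953300+0.928400+0.898300+0.879700))/(1+284/11009) = 429/500 ≈ 0.858000

1 1/2 2467/2500
2 1 9533/10000
3 3/2 2321/2500
4 2 8983/10000
5 5/2 8797/10000
6 3 429/500
f(1y,1.5y) = ((9533/10000)/(2321/2500) − 1)/(1/2) = 249/4642 ≈ 5.3641%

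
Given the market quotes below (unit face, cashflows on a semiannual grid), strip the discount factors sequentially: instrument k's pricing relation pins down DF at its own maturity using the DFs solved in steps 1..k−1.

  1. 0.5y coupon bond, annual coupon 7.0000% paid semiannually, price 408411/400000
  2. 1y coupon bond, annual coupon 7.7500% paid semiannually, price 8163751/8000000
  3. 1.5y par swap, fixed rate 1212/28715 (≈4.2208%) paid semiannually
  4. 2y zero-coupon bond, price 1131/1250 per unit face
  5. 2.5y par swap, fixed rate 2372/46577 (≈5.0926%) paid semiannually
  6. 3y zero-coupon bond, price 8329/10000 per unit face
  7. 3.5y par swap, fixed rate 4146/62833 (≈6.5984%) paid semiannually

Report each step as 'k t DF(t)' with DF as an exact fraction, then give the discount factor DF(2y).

step 1 [0.5y] bond c/2=7/200: DF=(408411/400000 − 7/200·(0))/(1+7/200) = 1973/2000 ≈ 0.986500
step 2 [1y] bond c/2=31/800: DF=(8163751/8000000 − 31/800·(0.986500))/(1+31/800) = 591/625 ≈ 0.945600
step 3 [1.5y] swap r/2=606/28715: DF=(1 − 606/28715·(0.986500+0.945600))/(1+606/28715) = 4697/5000 ≈ 0.939400
step 4 [2y] zero: DF = P = 1131/1250 ≈ 0.904800
step 5 [2.5y] swap r/2=1186/46577: DF=(1 − 1186/46577·(0.986500+0.945600+0.939400+0.904800))/(1+1186/46577) = 4407/5000 ≈ 0.881400
step 6 [3y] zero: DF = P = 8329/10000 ≈ 0.832900
step 7 [3.5y] swap r/2=2073/62833: DF=(1 − 2073/62833·(0.986500+0.945600+0.939400+0.904800+0.881400+0.832900))/(1+2073/62833) = 7927/10000 ≈ 0.792700

1 1/2 1973/2000
2 1 591/625
3 3/2 4697/5000
4 2 1131/1250
5 5/2 4407/5000
6 3 8329/10000
7 7/2 7927/10000
DF(2y) = 1131/1250 ≈ 0.904800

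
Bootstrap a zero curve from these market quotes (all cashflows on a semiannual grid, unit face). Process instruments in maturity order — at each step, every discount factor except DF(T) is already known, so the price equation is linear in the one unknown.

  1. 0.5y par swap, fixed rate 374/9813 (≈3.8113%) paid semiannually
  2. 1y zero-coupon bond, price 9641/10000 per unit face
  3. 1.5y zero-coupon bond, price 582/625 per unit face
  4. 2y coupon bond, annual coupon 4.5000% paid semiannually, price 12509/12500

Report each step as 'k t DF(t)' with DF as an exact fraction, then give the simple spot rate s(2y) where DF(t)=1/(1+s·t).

step 1 [0.5y] swap r/2=187/9813: DF=(1 − 187/9813·(0))/(1+187/9813) = 9813/10000 ≈ 0.981300
step 2 [1y] zero: DF = P = 9641/10000 ≈ 0.964100
step 3 [1.5y] zero: DF = P = 582/625 ≈ 0.931200
step 4 [2y] bond c/2=9/400: DF=(12509/12500 − 9/400·(0.981300+0.964100+0.931200))/(1+9/400) = 4577/5000 ≈ 0.915400

1 1/2 9813/10000
2 1 9641/10000
3 3/2 582/625
4 2 4577/5000
s(2y) = (1/(4577/5000) − 1)/(2) = 423/9154 ≈ 4.6209%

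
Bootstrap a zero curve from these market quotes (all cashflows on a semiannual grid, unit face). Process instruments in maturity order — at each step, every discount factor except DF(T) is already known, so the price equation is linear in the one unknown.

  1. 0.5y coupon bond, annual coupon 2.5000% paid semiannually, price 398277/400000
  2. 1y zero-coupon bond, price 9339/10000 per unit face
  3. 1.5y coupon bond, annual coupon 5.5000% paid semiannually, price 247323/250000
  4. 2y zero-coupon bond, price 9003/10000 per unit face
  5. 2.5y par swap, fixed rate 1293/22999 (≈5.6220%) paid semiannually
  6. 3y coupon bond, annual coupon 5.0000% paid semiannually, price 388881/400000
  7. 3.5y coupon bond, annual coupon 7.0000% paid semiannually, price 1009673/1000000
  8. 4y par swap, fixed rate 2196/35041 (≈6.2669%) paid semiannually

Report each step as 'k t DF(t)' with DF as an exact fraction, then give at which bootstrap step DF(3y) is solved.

step 1 [0.5y] bond c/2=1/80: DF=(398277/400000 − 1/80·(0))/(1+1/80) = 4917/5000 ≈ 0.983400
step 2 [1y] zero: DF = P = 9339/10000 ≈ 0.933900
step 3 [1.5y] bond c/2=11/400: DF=(247323/250000 − 11/400·(0.983400+0.933900))/(1+11/400) = 1823/2000 ≈ 0.911500
step 4 [2y] zero: DF = P = 9003/10000 ≈ 0.900300
step 5 [2.5y] swap r/2=1293/45998: DF=(1 − 1293/45998·(0.983400+0.933900+0.911500+0.900300))/(1+1293/45998) = 8707/10000 ≈ 0.870700
step 6 [3y] bond c/2=1/40: DF=(388881/400000 − 1/40·(0.983400+0.933900+0.911500+0.900300+0.870700))/(1+1/40) = 8363/10000 ≈ 0.836300
step 7 [3.5y] bond c/2=7/200: DF=(1009673/1000000 − 7/200·(0.983400+0.933900+0.911500+0.900300+0.870700+0.836300))/(1+7/200) = 7917/10000 ≈ 0.791700
step 8 [4y] swap r/2=1098/35041: DF=(1 − 1098/35041·(0.983400+0.933900+0.911500+0.900300+0.870700+0.836300+0.791700))/(1+1098/35041) = 1951/2500 ≈ 0.780400

1 1/2 4917/5000
2 1 9339/10000
3 3/2 1823/2000
4 2 9003/10000
5 5/2 8707/10000
6 3 8363/10000
7 7/2 7917/10000
8 4 1951/2500
DF(3y) is solved at step 6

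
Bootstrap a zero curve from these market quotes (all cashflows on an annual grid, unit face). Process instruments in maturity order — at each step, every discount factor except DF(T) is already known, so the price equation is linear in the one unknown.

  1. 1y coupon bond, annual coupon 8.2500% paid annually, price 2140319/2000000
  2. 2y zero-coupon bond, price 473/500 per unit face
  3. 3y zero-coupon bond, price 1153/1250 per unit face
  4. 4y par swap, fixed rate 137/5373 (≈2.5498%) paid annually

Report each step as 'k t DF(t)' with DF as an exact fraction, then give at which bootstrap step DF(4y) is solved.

step 1 [1y] bond c/1=33/400: DF=(2140319/2000000 − 33/400·(0))/(1+33/400) = 4943/5000 ≈ 0.988600
step 2 [2y] zero: DF = P = 473/500 ≈ 0.946000
step 3 [3y] zero: DF = P = 1153/1250 ≈ 0.922400
step 4 [4y] swap r/1=137/5373: DF=(1 − 137/5373·(0.988600+0.946000+0.922400))/(1+137/5373) = 9041/10000 ≈ 0.904100

1 1 4943/5000
2 2 473/500
3 3 1153/1250
4 4 9041/10000
DF(4y) is solved at step 4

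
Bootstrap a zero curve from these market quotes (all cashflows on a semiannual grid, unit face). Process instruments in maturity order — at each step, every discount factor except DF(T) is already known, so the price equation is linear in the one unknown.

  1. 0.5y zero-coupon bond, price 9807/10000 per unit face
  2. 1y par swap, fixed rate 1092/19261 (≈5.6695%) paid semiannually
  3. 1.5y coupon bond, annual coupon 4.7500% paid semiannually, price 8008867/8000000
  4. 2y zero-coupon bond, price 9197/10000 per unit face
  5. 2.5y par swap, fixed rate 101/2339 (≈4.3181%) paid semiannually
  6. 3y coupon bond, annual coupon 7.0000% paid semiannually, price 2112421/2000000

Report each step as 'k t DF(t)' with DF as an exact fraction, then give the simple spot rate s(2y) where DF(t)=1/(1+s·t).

1 1/2 9807/10000
2 1 4727/5000
3 3/2 2333/2500
4 2 9197/10000
5 5/2 899/1000
6 3 8623/10000
s(2y) = (1/(9197/10000) − 1)/(2) = 803/18394 ≈ 4.3656%

step 1 [0.5y] zero: DF = P = 9807/10000 ≈ 0.980700
step 2 [1y] swap r/2=546/19261: DF=(1 − 546/19261·(0.980700))/(1+546/19261) = 4727/5000 ≈ 0.945400
step 3 [1.5y] bond c/2=19/800: DF=(8008867/8000000 − 19/800·(0.980700+0.945400))/(1+19/800) = 2333/2500 ≈ 0.933200
step 4 [2y] zero: DF = P = 9197/10000 ≈ 0.919700
step 5 [2.5y] swap r/2=101/4678: DF=(1 − 101/4678·(0.980700+0.945400+0.933200+0.919700))/(1+101/4678) = 899/1000 ≈ 0.899000
step 6 [3y] bond c/2=7/200: DF=(2112421/2000000 − 7/200·(0.980700+0.945400+0.933200+0.919700+0.899000))/(1+7/200) = 8623/10000 ≈ 0.862300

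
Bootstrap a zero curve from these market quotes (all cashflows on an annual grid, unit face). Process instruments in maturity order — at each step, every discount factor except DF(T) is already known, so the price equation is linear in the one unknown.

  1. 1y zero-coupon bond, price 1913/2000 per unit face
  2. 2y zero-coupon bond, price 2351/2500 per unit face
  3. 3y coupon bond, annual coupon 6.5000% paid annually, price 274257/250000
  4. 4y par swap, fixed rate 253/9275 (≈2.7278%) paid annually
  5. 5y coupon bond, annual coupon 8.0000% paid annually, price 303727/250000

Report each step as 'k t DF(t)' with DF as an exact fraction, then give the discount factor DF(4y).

step 1 [1y] zero: DF = P = 1913/2000 ≈ 0.956500
step 2 [2y] zero: DF = P = 2351/2500 ≈ 0.940400
step 3 [3y] bond c/1=13/200: DF=(274257/250000 − 13/200·(0.956500+0.940400))/(1+13/200) = 9143/10000 ≈ 0.914300
step 4 [4y] swap r/1=253/9275: DF=(1 − 253/9275·(0.956500+0.940400+0.914300))/(1+253/9275) = 2247/2500 ≈ 0.898800
step 5 [5y] bond c/1=2/25: DF=(303727/250000 − 2/25·(0.956500+0.940400+0.914300+0.898800))/(1+2/25) = 8501/10000 ≈ 0.850100

1 1 1913/2000
2 2 2351/2500
3 3 9143/10000
4 4 2247/2500
5 5 8501/10000
DF(4y) = 2247/2500 ≈ 0.898800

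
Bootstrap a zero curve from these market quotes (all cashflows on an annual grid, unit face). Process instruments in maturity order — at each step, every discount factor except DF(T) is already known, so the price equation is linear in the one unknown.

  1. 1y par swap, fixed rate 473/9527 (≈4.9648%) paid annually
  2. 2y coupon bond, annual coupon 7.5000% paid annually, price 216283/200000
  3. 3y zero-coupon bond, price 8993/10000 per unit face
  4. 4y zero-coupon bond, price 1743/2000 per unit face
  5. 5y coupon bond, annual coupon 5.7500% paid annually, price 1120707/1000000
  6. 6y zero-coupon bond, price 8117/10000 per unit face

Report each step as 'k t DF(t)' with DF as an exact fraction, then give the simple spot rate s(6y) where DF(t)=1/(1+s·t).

1 1 9527/10000
2 2 1879/2000
3 3 8993/10000
4 4 1743/2000
5 5 4303/5000
6 6 8117/10000
s(6y) = (1/(8117/10000) − 1)/(6) = 1883/48702 ≈ 3.8664%

step 1 [1y] swap r/1=473/9527: DF=(1 − 473/9527·(0))/(1+473/9527) = 9527/10000 ≈ 0.952700
step 2 [2y] bond c/1=3/40: DF=(216283/200000 − 3/40·(0.952700))/(1+3/40) = 1879/2000 ≈ 0.939500
step 3 [3y] zero: DF = P = 8993/10000 ≈ 0.899300
step 4 [4y] zero: DF = P = 1743/2000 ≈ 0.871500
step 5 [5y] bond c/1=23/400: DF=(1120707/1000000 − 23/400·(0.952700+0.939500+0.899300+0.871500))/(1+23/400) = 4303/5000 ≈ 0.860600
step 6 [6y] zero: DF = P = 8117/10000 ≈ 0.811700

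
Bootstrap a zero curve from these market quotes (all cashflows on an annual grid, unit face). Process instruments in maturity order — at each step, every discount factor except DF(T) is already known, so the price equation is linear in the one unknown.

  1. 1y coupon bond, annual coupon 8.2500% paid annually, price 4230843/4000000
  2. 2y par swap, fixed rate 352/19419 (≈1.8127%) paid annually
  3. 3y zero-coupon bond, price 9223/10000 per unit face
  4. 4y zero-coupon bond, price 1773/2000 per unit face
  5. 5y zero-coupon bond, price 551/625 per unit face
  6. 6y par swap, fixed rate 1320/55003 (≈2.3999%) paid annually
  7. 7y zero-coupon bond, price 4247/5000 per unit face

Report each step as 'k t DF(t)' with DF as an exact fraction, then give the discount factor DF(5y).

step 1 [1y] bond c/1=33/400: DF=(4230843/4000000 − 33/400·(0))/(1+33/400) = 9771/10000 ≈ 0.977100
step 2 [2y] swap r/1=352/19419: DF=(1 − 352/19419·(0.977100))/(1+352/19419) = 603/625 ≈ 0.964800
step 3 [3y] zero: DF = P = 9223/10000 ≈ 0.922300
step 4 [4y] zero: DF = P = 1773/2000 ≈ 0.886500
step 5 [5y] zero: DF = P = 551/625 ≈ 0.881600
step 6 [6y] swap r/1=1320/55003: DF=(1 − 1320/55003·(0.977100+0.964800+0.922300+0.886500+0.881600))/(1+1320/55003) = 217/250 ≈ 0.868000
step 7 [7y] zero: DF = P = 4247/5000 ≈ 0.849400

1 1 9771/10000
2 2 603/625
3 3 9223/10000
4 4 1773/2000
5 5 551/625
6 6 217/250
7 7 4247/5000
DF(5y) = 551/625 ≈ 0.881600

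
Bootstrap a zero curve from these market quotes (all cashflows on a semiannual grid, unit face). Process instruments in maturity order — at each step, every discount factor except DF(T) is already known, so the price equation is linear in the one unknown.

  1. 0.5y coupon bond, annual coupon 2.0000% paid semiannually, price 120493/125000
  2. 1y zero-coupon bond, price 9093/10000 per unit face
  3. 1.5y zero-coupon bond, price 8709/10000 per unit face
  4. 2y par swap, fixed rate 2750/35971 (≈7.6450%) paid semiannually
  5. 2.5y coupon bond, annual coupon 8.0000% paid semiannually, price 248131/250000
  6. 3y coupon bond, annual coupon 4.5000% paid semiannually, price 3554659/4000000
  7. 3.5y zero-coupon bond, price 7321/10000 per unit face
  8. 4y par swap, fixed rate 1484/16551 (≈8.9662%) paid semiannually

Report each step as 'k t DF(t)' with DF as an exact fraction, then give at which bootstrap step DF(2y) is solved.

step 1 [0.5y] bond c/2=1/100: DF=(120493/125000 − 1/100·(0))/(1+1/100) = 1193/1250 ≈ 0.954400
step 2 [1y] zero: DF = P = 9093/10000 ≈ 0.909300
step 3 [1.5y] zero: DF = P = 8709/10000 ≈ 0.870900
step 4 [2y] swap r/2=1375/35971: DF=(1 − 1375/35971·(0.954400+0.909300+0.870900))/(1+1375/35971) = 69/80 ≈ 0.862500
step 5 [2.5y] bond c/2=1/25: DF=(248131/250000 − 1/25·(0.954400+0.909300+0.870900+0.862500))/(1+1/25) = 102/125 ≈ 0.816000
step 6 [3y] bond c/2=9/400: DF=(3554659/4000000 − 9/400·(0.954400+0.909300+0.870900+0.862500+0.816000))/(1+9/400) = 193/250 ≈ 0.772000
step 7 [3.5y] zero: DF = P = 7321/10000 ≈ 0.732100
step 8 [4y] swap r/2=742/16551: DF=(1 − 742/16551·(0.954400+0.909300+0.870900+0.862500+0.816000+0.772000+0.732100))/(1+742/16551) = 879/1250 ≈ 0.703200

1 1/2 1193/1250
2 1 9093/10000
3 3/2 8709/10000
4 2 69/80
5 5/2 102/125
6 3 193/250
7 7/2 7321/10000
8 4 879/1250
DF(2y) is solved at step 4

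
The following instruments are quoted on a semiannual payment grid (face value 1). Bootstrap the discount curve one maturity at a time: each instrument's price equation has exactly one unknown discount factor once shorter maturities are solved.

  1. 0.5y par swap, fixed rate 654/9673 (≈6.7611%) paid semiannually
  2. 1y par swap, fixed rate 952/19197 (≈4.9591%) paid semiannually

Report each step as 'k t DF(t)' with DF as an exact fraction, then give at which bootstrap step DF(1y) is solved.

step 1 [0.5y] swap r/2=327/9673: DF=(1 − 327/9673·(0))/(1+327/9673) = 9673/10000 ≈ 0.967300
step 2 [1y] swap r/2=476/19197: DF=(1 − 476/19197·(0.967300))/(1+476/19197) = 2381/2500 ≈ 0.952400

1 1/2 9673/10000
2 1 2381/2500
DF(1y) is solved at step 2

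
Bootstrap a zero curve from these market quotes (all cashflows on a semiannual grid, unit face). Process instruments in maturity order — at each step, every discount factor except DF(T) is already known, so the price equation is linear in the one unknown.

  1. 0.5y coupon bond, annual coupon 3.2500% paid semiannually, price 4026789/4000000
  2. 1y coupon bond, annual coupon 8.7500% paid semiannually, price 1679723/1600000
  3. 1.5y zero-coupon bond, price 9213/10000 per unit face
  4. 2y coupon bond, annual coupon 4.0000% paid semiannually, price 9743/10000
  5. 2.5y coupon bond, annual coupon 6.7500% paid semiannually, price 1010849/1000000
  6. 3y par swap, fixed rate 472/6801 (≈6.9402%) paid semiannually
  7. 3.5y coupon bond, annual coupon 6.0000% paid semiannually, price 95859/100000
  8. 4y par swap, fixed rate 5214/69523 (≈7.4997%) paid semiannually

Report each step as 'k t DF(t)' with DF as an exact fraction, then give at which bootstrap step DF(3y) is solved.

step 1 [0.5y] bond c/2=13/800: DF=(4026789/4000000 − 13/800·(0))/(1+13/800) = 4953/5000 ≈ 0.990600
step 2 [1y] bond c/2=7/160: DF=(1679723/1600000 − 7/160·(0.990600))/(1+7/160) = 9643/10000 ≈ 0.964300
step 3 [1.5y] zero: DF = P = 9213/10000 ≈ 0.921300
step 4 [2y] bond c/2=1/50: DF=(9743/10000 − 1/50·(0.990600+0.964300+0.921300))/(1+1/50) = 2247/2500 ≈ 0.898800
step 5 [2.5y] bond c/2=27/800: DF=(1010849/1000000 − 27/800·(0.990600+0.964300+0.921300+0.898800))/(1+27/800) = 4273/5000 ≈ 0.854600
step 6 [3y] swap r/2=236/6801: DF=(1 − 236/6801·(0.990600+0.964300+0.921300+0.898800+0.854600))/(1+236/6801) = 507/625 ≈ 0.811200
step 7 [3.5y] bond c/2=3/100: DF=(95859/100000 − 3/100·(0.990600+0.964300+0.921300+0.898800+0.854600+0.811200))/(1+3/100) = 3861/5000 ≈ 0.772200
step 8 [4y] swap r/2=2607/69523: DF=(1 − 2607/69523·(0.990600+0.964300+0.921300+0.898800+0.854600+0.811200+0.772200))/(1+2607/69523) = 7393/10000 ≈ 0.739300

1 1/2 4953/5000
2 1 9643/10000
3 3/2 9213/10000
4 2 2247/2500
5 5/2 4273/5000
6 3 507/625
7 7/2 3861/5000
8 4 7393/10000
DF(3y) is solved at step 6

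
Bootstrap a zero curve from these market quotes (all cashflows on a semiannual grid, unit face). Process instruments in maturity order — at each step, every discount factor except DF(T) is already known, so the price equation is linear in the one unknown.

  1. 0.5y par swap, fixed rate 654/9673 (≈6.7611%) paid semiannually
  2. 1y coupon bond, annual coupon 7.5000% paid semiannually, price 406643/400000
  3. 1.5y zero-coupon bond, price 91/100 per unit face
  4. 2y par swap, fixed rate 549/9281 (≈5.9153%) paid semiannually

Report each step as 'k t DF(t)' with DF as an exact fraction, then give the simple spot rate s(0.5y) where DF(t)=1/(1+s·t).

step 1 [0.5y] swap r/2=327/9673: DF=(1 − 327/9673·(0))/(1+327/9673) = 9673/10000 ≈ 0.967300
step 2 [1y] bond c/2=3/80: DF=(406643/400000 − 3/80·(0.967300))/(1+3/80) = 9449/10000 ≈ 0.944900
step 3 [1.5y] zero: DF = P = 91/100 ≈ 0.910000
step 4 [2y] swap r/2=549/18562: DF=(1 − 549/18562·(0.967300+0.944900+0.910000))/(1+549/18562) = 4451/5000 ≈ 0.890200

1 1/2 9673/10000
2 1 9449/10000
3 3/2 91/100
4 2 4451/5000
s(0.5y) = (1/(9673/10000) − 1)/(1/2) = 654/9673 ≈ 6.7611%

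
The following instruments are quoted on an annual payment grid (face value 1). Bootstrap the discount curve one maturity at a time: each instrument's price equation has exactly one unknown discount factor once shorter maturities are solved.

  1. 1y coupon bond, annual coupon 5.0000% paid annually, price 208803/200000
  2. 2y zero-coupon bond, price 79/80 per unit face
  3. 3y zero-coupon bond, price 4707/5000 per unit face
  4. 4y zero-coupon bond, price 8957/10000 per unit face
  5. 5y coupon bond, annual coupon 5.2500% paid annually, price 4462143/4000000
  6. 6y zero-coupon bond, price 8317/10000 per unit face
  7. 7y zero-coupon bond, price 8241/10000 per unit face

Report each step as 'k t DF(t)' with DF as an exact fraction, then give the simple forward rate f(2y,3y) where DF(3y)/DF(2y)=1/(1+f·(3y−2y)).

1 1 9943/10000
2 2 79/80
3 3 4707/5000
4 4 8957/10000
5 5 4347/5000
6 6 8317/10000
7 7 8241/10000
f(2y,3y) = ((79/80)/(4707/5000) − 1)/(1) = 461/9414 ≈ 4.8970%

step 1 [1y] bond c/1=1/20: DF=(208803/200000 − 1/20·(0))/(1+1/20) = 9943/10000 ≈ 0.994300
step 2 [2y] zero: DF = P = 79/80 ≈ 0.987500
step 3 [3y] zero: DF = P = 4707/5000 ≈ 0.941400
step 4 [4y] zero: DF = P = 8957/10000 ≈ 0.895700
step 5 [5y] bond c/1=21/400: DF=(4462143/4000000 − 21/400·(0.994300+0.987500+0.941400+0.895700))/(1+21/400) = 4347/5000 ≈ 0.869400
step 6 [6y] zero: DF = P = 8317/10000 ≈ 0.831700
step 7 [7y] zero: DF = P = 8241/10000 ≈ 0.824100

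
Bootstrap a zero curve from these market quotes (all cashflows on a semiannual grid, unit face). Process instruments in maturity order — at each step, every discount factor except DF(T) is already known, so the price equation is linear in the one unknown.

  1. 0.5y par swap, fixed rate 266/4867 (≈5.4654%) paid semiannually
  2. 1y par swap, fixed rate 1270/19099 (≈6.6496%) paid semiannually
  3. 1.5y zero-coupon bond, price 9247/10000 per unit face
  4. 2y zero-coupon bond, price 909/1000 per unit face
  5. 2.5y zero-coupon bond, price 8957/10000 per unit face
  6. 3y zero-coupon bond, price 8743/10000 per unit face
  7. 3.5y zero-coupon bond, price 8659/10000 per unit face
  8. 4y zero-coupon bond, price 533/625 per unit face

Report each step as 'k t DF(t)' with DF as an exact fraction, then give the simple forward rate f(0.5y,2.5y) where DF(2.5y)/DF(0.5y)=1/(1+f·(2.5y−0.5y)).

step 1 [0.5y] swap r/2=133/4867: DF=(1 − 133/4867·(0))/(1+133/4867) = 4867/5000 ≈ 0.973400
step 2 [1y] swap r/2=635/19099: DF=(1 − 635/19099·(0.973400))/(1+635/19099) = 1873/2000 ≈ 0.936500
step 3 [1.5y] zero: DF = P = 9247/10000 ≈ 0.924700
step 4 [2y] zero: DF = P = 909/1000 ≈ 0.909000
step 5 [2.5y] zero: DF = P = 8957/10000 ≈ 0.895700
step 6 [3y] zero: DF = P = 8743/10000 ≈ 0.874300
step 7 [3.5y] zero: DF = P = 8659/10000 ≈ 0.865900
step 8 [4y] zero: DF = P = 533/625 ≈ 0.852800

1 1/2 4867/5000
2 1 1873/2000
3 3/2 9247/10000
4 2 909/1000
5 5/2 8957/10000
6 3 8743/10000
7 7/2 8659/10000
8 4 533/625
f(0.5y,2.5y) = ((4867/5000)/(8957/10000) − 1)/(2) = 777/17914 ≈ 4.3374%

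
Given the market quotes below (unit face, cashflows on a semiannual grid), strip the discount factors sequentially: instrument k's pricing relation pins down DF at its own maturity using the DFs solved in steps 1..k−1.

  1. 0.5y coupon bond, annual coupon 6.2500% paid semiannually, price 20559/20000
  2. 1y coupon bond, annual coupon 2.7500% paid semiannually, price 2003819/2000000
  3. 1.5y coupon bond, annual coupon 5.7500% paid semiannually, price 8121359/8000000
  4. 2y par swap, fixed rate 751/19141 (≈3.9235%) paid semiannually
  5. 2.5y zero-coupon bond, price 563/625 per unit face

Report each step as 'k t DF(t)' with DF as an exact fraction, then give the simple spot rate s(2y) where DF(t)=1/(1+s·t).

step 1 [0.5y] bond c/2=1/32: DF=(20559/20000 − 1/32·(0))/(1+1/32) = 623/625 ≈ 0.996800
step 2 [1y] bond c/2=11/800: DF=(2003819/2000000 − 11/800·(0.996800))/(1+11/800) = 2437/2500 ≈ 0.974800
step 3 [1.5y] bond c/2=23/800: DF=(8121359/8000000 − 23/800·(0.996800+0.974800))/(1+23/800) = 9317/10000 ≈ 0.931700
step 4 [2y] swap r/2=751/38282: DF=(1 − 751/38282·(0.996800+0.974800+0.931700))/(1+751/38282) = 9249/10000 ≈ 0.924900
step 5 [2.5y] zero: DF = P = 563/625 ≈ 0.900800

1 1/2 623/625
2 1 2437/2500
3 3/2 9317/10000
4 2 9249/10000
5 5/2 563/625
s(2y) = (1/(9249/10000) − 1)/(2) = 751/18498 ≈ 4.0599%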